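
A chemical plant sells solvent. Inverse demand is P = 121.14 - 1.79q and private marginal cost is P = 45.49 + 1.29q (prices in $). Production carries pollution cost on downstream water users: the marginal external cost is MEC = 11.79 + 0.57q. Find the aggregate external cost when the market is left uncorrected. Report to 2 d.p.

$461.52

Market equilibrium (private): 45.49 + 1.29q = 121.14 - 1.79q → q_m = 24.5617.
Total external cost = ∫₀^{q_m} (11.79 + 0.57q) dq = 11.79×24.5617 + ½×0.57×24.5617² = 461.5164.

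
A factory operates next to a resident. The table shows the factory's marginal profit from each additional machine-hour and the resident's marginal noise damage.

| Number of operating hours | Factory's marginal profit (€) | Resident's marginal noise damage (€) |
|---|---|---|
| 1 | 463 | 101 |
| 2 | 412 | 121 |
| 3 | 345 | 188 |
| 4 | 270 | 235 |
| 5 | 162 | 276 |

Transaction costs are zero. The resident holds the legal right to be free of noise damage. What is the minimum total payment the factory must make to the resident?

Efficient level: marginal profit ≥ marginal noise damage through level 4, so k* = 4.
With the resident holding the right, the factory must at least compensate total damage at k*: 101 + 121 + 188 + 235 = 645.

€645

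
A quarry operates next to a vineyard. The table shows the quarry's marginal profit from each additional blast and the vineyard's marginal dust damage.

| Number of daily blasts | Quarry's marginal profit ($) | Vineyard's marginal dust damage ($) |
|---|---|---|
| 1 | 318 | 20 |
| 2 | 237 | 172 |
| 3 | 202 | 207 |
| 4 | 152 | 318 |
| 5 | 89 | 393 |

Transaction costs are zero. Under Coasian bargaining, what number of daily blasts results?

2

Bargaining reaches the level where marginal profit last exceeds marginal dust damage.
That holds through level 2 (237 ≥ 172) but not at 3 (202 < 207).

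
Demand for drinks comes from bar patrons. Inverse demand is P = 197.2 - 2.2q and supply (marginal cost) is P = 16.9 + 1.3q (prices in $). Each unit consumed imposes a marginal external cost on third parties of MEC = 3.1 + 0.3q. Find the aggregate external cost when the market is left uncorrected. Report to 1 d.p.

$557.8

Market equilibrium (private): 16.9 + 1.3q = 197.2 - 2.2q → q_m = 51.5143.
Total external cost = ∫₀^{q_m} (3.1 + 0.3q) dq = 3.1×51.5143 + ½×0.3×51.5143² = 557.7528.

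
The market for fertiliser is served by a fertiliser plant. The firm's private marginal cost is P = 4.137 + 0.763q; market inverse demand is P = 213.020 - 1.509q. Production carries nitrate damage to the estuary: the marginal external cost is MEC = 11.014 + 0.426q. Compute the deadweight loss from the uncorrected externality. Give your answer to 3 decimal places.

DWL = 466.640

Market equilibrium (private): 4.137 + 0.763q = 213.020 - 1.509q → q_m = 91.9379.
Social marginal cost = private MC + MEC = 15.151 + 1.189q.
Set SMC = demand: 15.151 + 1.189q = 213.020 - 1.509q → q* = 73.3391.
The loss is the area between SMC and demand from q* to q_m; with linear curves that's a triangle of height MEC(q_m).
DWL = ½ × 18.5988 × 50.1796 = 466.6402.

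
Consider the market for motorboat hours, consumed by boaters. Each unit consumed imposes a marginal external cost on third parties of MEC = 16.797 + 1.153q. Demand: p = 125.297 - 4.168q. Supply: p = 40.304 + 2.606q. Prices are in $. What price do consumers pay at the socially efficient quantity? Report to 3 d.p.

Social marginal benefit = demand − MEC = 108.500 - 5.321q.
Set SMB = MC: 108.500 - 5.321q = 40.304 + 2.606q → q* = 8.6030.
Consumer price on the demand curve at q*: 125.297 − 4.168×8.6030 = 89.4397.

P = $89.440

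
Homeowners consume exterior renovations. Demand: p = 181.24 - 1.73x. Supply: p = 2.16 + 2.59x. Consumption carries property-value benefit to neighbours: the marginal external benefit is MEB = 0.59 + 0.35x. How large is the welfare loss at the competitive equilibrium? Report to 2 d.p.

DWL = 28.71

Market equilibrium (private): 2.16 + 2.59x = 181.24 - 1.73x → x_m = 41.4537.
Social marginal benefit = demand + MEB = 181.83 - 1.38x.
Set SMB = MC: 181.83 - 1.38x = 2.16 + 2.59x → x* = 45.2569.
Height of the DWL triangle at x_m is SMB(x_m) − MC(x_m) = MEB(x_m) = 15.0988.
DWL = ½ × 3.8032 × 15.0988 = 28.7119.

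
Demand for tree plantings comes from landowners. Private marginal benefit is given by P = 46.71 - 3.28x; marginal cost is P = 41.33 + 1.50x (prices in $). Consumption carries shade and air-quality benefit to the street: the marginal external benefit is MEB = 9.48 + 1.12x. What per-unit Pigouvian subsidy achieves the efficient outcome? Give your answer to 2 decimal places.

Social marginal benefit = demand + MEB = 56.19 - 2.16x.
Set SMB = MC: 56.19 - 2.16x = 41.33 + 1.50x → x* = 4.0601.
The Pigouvian subsidy equals MEB at x*: 9.48 + 1.12×4.0601 = 14.0273.

subsidy = $14.03 per unit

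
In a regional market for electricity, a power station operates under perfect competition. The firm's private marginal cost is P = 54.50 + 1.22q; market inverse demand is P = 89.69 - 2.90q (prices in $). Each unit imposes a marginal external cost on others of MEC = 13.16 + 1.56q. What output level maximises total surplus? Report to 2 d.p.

Social marginal cost = private MC + MEC = 67.66 + 2.78q.
Set SMC = demand: 67.66 + 2.78q = 89.69 - 2.90q → q* = 3.8785.

q* = 3.88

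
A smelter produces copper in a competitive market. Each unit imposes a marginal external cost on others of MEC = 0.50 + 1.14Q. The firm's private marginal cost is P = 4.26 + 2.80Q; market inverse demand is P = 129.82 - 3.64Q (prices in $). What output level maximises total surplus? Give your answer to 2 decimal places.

Q* = 16.50

Social marginal cost = private MC + MEC = 4.76 + 3.94Q.
Set SMC = demand: 4.76 + 3.94Q = 129.82 - 3.64Q → Q* = 16.4987.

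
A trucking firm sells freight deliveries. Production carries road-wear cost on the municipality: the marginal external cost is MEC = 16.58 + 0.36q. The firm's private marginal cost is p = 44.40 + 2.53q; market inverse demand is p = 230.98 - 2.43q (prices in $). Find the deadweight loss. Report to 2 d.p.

DWL = $85.28

Market equilibrium (private): 44.40 + 2.53q = 230.98 - 2.43q → q_m = 37.6169.
Social marginal cost = private MC + MEC = 60.98 + 2.89q.
Set SMC = demand: 60.98 + 2.89q = 230.98 - 2.43q → q* = 31.9549.
Between q* and q_m the wedge SMC − demand runs linearly from 0 to MEC(q_m), so the loss is a triangle.
DWL = ½ × 5.6620 × 30.1221 = 85.2757.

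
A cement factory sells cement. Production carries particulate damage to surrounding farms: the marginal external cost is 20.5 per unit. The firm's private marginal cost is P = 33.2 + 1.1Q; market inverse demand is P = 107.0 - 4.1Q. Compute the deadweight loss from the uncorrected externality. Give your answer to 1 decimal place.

Market equilibrium (private): 33.2 + 1.1Q = 107.0 - 4.1Q → Q_m = 14.1923.
Social marginal cost = private MC + MEC = 53.7 + 1.1Q.
Set SMC = demand: 53.7 + 1.1Q = 107.0 - 4.1Q → Q* = 10.2500.
Height of the DWL triangle at Q_m is SMC(Q_m) − demand(Q_m) = MEC(Q_m) = 20.5000.
DWL = ½ × 3.9423 × 20.5000 = 40.4086.

DWL = 40.4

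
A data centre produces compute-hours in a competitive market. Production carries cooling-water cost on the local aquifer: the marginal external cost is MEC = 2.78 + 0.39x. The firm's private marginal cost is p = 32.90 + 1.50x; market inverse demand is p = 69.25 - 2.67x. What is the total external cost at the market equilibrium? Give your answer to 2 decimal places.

Market equilibrium (private): 32.90 + 1.50x = 69.25 - 2.67x → x_m = 8.7170.
Total external cost = ∫₀^{x_m} (2.78 + 0.39x) dx = 2.78×8.7170 + ½×0.39×8.7170² = 39.0505.

39.05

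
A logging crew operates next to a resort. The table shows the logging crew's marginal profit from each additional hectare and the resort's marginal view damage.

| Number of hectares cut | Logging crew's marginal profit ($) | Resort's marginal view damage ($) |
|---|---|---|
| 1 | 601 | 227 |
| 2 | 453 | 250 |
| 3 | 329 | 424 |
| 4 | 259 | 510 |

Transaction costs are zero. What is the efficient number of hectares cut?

Bargaining reaches the level where marginal profit last exceeds marginal view damage.
That holds through level 2 (453 ≥ 250) but not at 3 (329 < 424).

2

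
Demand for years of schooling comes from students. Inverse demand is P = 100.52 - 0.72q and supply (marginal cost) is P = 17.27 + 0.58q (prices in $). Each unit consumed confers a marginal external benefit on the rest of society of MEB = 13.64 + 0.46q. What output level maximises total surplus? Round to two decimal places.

q* = 115.35

Social marginal benefit = demand + MEB = 114.16 - 0.26q.
Set SMB = MC: 114.16 - 0.26q = 17.27 + 0.58q → q* = 115.3452.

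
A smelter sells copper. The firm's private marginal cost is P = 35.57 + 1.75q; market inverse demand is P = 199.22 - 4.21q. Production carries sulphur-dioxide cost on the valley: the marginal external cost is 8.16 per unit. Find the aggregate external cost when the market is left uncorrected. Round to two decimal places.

Market equilibrium (private): 35.57 + 1.75q = 199.22 - 4.21q → q_m = 27.4581.
Total external cost = MEC × q_m = 8.16 × 27.4581 = 224.0581.

224.06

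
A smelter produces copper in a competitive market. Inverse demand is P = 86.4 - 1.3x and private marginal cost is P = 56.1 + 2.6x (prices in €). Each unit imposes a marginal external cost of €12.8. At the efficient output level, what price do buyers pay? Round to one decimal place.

P = €80.6

Social marginal cost = private MC + MEC = 68.9 + 2.6x.
Set SMC = demand: 68.9 + 2.6x = 86.4 - 1.3x → x* = 4.4872.
Consumer price on the demand curve at x*: 86.4 − 1.3×4.4872 = 80.5666.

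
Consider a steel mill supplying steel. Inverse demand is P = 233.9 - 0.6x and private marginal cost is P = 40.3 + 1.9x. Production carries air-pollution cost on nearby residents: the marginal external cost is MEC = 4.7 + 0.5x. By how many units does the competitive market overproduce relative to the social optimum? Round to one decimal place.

Market equilibrium (private): 40.3 + 1.9x = 233.9 - 0.6x → x_m = 77.4400.
Social marginal cost = private MC + MEC = 45.0 + 2.4x.
Set SMC = demand: 45.0 + 2.4x = 233.9 - 0.6x → x* = 62.9667.
Gap = |77.4400 − 62.9667| = 14.4733.

14.5 units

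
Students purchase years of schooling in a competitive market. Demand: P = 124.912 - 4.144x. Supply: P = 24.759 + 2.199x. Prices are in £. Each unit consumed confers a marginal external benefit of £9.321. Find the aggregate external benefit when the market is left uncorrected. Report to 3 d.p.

Market equilibrium (private): 24.759 + 2.199x = 124.912 - 4.144x → x_m = 15.7895.
Total external benefit = MEB × x_m = 9.321 × 15.7895 = 147.1739.

£147.174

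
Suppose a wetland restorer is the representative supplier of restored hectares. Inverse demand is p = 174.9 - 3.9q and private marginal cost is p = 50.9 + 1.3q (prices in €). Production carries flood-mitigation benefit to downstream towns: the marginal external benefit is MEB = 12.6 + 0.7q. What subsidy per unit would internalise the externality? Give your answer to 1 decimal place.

subsidy = €33.8 per unit

Social marginal cost = private MC − MEB = 38.3 + 0.6q.
Set SMC = demand: 38.3 + 0.6q = 174.9 - 3.9q → q* = 30.3556.
The Pigouvian subsidy equals MEB at q*: 12.6 + 0.7×30.3556 = 33.8489.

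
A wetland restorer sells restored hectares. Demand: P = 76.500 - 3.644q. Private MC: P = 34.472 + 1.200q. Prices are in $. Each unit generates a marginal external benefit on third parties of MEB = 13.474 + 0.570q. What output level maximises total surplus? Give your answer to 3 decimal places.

Social marginal cost = private MC − MEB = 20.998 + 0.630q.
Set SMC = demand: 20.998 + 0.630q = 76.500 - 3.644q → q* = 12.9860.

q* = 12.986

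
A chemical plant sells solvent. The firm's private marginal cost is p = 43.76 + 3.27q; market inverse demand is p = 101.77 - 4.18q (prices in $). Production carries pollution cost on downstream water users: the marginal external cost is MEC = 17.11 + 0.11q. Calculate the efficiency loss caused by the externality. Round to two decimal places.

DWL = $21.35

Market equilibrium (private): 43.76 + 3.27q = 101.77 - 4.18q → q_m = 7.7866.
Social marginal cost = private MC + MEC = 60.87 + 3.38q.
Set SMC = demand: 60.87 + 3.38q = 101.77 - 4.18q → q* = 5.4101.
The loss is the area between SMC and demand from q* to q_m; with linear curves that's a triangle of height MEC(q_m).
DWL = ½ × 2.3765 × 17.9665 = 21.3487.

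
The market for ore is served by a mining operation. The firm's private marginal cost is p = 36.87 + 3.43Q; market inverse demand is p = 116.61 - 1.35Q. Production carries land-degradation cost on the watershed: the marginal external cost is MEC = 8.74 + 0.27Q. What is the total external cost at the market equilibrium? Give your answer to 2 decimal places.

183.37

Market equilibrium (private): 36.87 + 3.43Q = 116.61 - 1.35Q → Q_m = 16.6820.
Total external cost = ∫₀^{Q_m} (8.74 + 0.27Q) dQ = 8.74×16.6820 + ½×0.27×16.6820² = 183.3697.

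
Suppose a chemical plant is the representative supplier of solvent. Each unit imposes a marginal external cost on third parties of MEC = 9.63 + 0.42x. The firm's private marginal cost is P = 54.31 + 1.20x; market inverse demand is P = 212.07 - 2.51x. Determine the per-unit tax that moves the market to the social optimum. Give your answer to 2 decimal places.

tax = 24.69 per unit

Social marginal cost = private MC + MEC = 63.94 + 1.62x.
Set SMC = demand: 63.94 + 1.62x = 212.07 - 2.51x → x* = 35.8668.
The Pigouvian tax equals MEC at x*: 9.63 + 0.42×35.8668 = 24.6941.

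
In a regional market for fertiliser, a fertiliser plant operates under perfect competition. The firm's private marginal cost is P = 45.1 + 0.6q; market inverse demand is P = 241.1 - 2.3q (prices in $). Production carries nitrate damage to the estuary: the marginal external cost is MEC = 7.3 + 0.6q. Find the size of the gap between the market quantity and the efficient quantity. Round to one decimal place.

13.7 units

Market equilibrium (private): 45.1 + 0.6q = 241.1 - 2.3q → q_m = 67.5862.
Social marginal cost = private MC + MEC = 52.4 + 1.2q.
Set SMC = demand: 52.4 + 1.2q = 241.1 - 2.3q → q* = 53.9143.
Gap = |67.5862 − 53.9143| = 13.6719.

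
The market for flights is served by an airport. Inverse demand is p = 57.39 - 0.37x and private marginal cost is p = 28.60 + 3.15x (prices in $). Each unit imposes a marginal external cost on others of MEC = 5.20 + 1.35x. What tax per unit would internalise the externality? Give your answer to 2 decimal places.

Social marginal cost = private MC + MEC = 33.80 + 4.50x.
Set SMC = demand: 33.80 + 4.50x = 57.39 - 0.37x → x* = 4.8439.
The Pigouvian tax equals MEC at x*: 5.20 + 1.35×4.8439 = 11.7393.

tax = $11.74 per unit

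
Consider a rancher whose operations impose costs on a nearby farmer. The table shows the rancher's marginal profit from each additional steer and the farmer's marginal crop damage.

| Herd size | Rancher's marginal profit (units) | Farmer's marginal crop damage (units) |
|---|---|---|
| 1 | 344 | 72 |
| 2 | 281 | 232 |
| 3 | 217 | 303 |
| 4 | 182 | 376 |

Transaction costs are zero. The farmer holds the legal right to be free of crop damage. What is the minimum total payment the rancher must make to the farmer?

304

Efficient level: marginal profit ≥ marginal crop damage through level 2, so k* = 2.
With the farmer holding the right, the rancher must at least compensate total damage at k*: 72 + 232 = 304.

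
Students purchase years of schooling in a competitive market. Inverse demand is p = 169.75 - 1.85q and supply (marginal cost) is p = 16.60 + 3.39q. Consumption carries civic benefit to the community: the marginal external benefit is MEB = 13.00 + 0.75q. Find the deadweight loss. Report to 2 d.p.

Market equilibrium (private): 16.60 + 3.39q = 169.75 - 1.85q → q_m = 29.2271.
Social marginal benefit = demand + MEB = 182.75 - 1.10q.
Set SMB = MC: 182.75 - 1.10q = 16.60 + 3.39q → q* = 37.0045.
The welfare-loss triangle has base |q_m − q*| and height MEB(q_m) (the vertical gap between SMB and MC is zero at q* and MEB at q_m).
DWL = ½ × 7.7774 × 34.9203 = 135.7946.

DWL = 135.79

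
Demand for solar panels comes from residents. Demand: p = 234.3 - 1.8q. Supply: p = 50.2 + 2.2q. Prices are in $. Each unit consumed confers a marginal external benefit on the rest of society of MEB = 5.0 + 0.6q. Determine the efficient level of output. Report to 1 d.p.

Social marginal benefit = demand + MEB = 239.3 - 1.2q.
Set SMB = MC: 239.3 - 1.2q = 50.2 + 2.2q → q* = 55.6176.

q* = 55.6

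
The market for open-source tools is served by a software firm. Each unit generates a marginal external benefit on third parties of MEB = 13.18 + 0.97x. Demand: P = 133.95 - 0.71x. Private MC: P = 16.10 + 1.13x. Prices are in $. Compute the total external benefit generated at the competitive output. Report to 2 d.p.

$2833.76

Market equilibrium (private): 16.10 + 1.13x = 133.95 - 0.71x → x_m = 64.0489.
Total external benefit = ∫₀^{x_m} (13.18 + 0.97x) dx = 13.18×64.0489 + ½×0.97×64.0489² = 2833.7614.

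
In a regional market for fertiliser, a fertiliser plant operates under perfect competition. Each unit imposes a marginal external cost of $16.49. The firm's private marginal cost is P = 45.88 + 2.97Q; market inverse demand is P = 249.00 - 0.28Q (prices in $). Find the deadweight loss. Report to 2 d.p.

Market equilibrium (private): 45.88 + 2.97Q = 249.00 - 0.28Q → Q_m = 62.4985.
Social marginal cost = private MC + MEC = 62.37 + 2.97Q.
Set SMC = demand: 62.37 + 2.97Q = 249.00 - 0.28Q → Q* = 57.4246.
Height of the DWL triangle at Q_m is SMC(Q_m) − demand(Q_m) = MEC(Q_m) = 16.4900.
DWL = ½ × 5.0739 × 16.4900 = 41.8343.

DWL = $41.83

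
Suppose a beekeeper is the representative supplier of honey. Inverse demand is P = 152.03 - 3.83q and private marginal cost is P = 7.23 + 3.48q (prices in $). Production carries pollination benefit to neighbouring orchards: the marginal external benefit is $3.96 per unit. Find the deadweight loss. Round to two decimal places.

Market equilibrium (private): 7.23 + 3.48q = 152.03 - 3.83q → q_m = 19.8085.
Social marginal cost = private MC − MEB = 3.27 + 3.48q.
Set SMC = demand: 3.27 + 3.48q = 152.03 - 3.83q → q* = 20.3502.
Between q* and q_m the wedge demand − SMC runs linearly from 0 to MEB(q_m), so the loss is a triangle.
DWL = ½ × 0.5417 × 3.9600 = 1.0726.

DWL = $1.07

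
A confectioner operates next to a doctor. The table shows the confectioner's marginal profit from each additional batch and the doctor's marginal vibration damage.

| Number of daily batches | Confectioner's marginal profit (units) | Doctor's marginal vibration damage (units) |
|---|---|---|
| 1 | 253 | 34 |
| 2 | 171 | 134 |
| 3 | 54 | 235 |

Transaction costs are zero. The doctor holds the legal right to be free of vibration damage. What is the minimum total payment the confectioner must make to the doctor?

168

Efficient level: marginal profit ≥ marginal vibration damage through level 2, so k* = 2.
With the doctor holding the right, the confectioner must at least compensate total damage at k*: 34 + 134 = 168.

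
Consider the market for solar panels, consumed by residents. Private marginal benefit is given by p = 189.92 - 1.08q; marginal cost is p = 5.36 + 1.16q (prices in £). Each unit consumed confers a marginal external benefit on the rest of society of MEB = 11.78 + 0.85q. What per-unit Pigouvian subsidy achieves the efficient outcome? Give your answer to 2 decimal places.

subsidy = £131.84 per unit

Social marginal benefit = demand + MEB = 201.70 - 0.23q.
Set SMB = MC: 201.70 - 0.23q = 5.36 + 1.16q → q* = 141.2518.
The Pigouvian subsidy equals MEB at q*: 11.78 + 0.85×141.2518 = 131.8440.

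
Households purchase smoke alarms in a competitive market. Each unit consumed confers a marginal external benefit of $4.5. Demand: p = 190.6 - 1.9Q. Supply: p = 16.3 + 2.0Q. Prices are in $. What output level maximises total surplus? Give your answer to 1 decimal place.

Q* = 45.8

Social marginal benefit = demand + MEB = 195.1 - 1.9Q.
Set SMB = MC: 195.1 - 1.9Q = 16.3 + 2.0Q → Q* = 45.8462.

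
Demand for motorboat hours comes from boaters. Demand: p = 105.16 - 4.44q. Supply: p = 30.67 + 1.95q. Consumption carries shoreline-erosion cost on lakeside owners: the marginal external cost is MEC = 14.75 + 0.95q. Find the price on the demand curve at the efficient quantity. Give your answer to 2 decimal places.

Social marginal benefit = demand − MEC = 90.41 - 5.39q.
Set SMB = MC: 90.41 - 5.39q = 30.67 + 1.95q → q* = 8.1390.
Consumer price on the demand curve at q*: 105.16 − 4.44×8.1390 = 69.0228.

P = 69.02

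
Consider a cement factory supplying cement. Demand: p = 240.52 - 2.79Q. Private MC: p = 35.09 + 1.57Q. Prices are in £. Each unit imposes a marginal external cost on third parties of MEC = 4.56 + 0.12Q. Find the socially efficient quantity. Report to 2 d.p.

Social marginal cost = private MC + MEC = 39.65 + 1.69Q.
Set SMC = demand: 39.65 + 1.69Q = 240.52 - 2.79Q → Q* = 44.8371.

Q* = 44.84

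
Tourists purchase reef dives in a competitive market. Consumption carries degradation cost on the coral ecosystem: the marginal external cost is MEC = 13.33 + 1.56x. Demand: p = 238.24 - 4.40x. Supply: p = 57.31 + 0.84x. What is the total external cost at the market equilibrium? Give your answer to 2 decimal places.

1390.20

Market equilibrium (private): 57.31 + 0.84x = 238.24 - 4.40x → x_m = 34.5286.
Total external cost = ∫₀^{x_m} (13.33 + 1.56x) dx = 13.33×34.5286 + ½×1.56×34.5286² = 1390.2011.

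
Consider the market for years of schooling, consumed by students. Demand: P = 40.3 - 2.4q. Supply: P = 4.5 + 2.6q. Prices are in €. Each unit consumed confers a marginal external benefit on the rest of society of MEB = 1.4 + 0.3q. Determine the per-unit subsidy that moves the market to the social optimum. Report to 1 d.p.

Social marginal benefit = demand + MEB = 41.7 - 2.1q.
Set SMB = MC: 41.7 - 2.1q = 4.5 + 2.6q → q* = 7.9149.
The Pigouvian subsidy equals MEB at q*: 1.4 + 0.3×7.9149 = 3.7745.

subsidy = €3.8 per unit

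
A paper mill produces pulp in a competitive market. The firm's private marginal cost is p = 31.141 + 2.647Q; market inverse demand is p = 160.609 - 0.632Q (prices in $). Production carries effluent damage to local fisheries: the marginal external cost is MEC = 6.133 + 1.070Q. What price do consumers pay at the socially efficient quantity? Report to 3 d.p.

Social marginal cost = private MC + MEC = 37.274 + 3.717Q.
Set SMC = demand: 37.274 + 3.717Q = 160.609 - 0.632Q → Q* = 28.3594.
Consumer price on the demand curve at Q*: 160.609 − 0.632×28.3594 = 142.6859.

P = $142.686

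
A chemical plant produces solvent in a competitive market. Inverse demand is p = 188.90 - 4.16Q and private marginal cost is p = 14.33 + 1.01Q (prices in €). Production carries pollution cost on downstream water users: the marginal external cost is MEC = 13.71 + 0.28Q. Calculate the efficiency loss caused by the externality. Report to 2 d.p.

Market equilibrium (private): 14.33 + 1.01Q = 188.90 - 4.16Q → Q_m = 33.7660.
Social marginal cost = private MC + MEC = 28.04 + 1.29Q.
Set SMC = demand: 28.04 + 1.29Q = 188.90 - 4.16Q → Q* = 29.5156.
Between Q* and Q_m the wedge SMC − demand runs linearly from 0 to MEC(Q_m), so the loss is a triangle.
DWL = ½ × 4.2504 × 23.1645 = 49.2292.

DWL = €49.23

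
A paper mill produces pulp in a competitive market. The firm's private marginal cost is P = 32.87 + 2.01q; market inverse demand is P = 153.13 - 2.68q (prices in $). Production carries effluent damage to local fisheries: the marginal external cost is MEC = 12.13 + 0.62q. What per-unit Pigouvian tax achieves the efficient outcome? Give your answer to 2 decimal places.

Social marginal cost = private MC + MEC = 45.00 + 2.63q.
Set SMC = demand: 45.00 + 2.63q = 153.13 - 2.68q → q* = 20.3635.
The Pigouvian tax equals MEC at q*: 12.13 + 0.62×20.3635 = 24.7554.

tax = $24.76 per unit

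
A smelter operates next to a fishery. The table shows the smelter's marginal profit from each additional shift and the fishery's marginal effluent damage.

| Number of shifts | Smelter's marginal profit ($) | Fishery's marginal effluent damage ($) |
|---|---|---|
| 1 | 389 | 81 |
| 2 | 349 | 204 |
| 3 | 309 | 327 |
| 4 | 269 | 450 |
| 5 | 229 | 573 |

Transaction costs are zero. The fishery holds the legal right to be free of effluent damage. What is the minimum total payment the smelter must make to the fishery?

Efficient level: marginal profit ≥ marginal effluent damage through level 2, so k* = 2.
With the fishery holding the right, the smelter must at least compensate total damage at k*: 81 + 204 = 285.

$285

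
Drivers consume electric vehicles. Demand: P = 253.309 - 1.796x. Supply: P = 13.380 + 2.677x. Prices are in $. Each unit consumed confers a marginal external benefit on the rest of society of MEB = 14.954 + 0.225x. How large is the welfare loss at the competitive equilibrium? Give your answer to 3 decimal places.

DWL = $85.950

Market equilibrium (private): 13.380 + 2.677x = 253.309 - 1.796x → x_m = 53.6394.
Social marginal benefit = demand + MEB = 268.263 - 1.571x.
Set SMB = MC: 268.263 - 1.571x = 13.380 + 2.677x → x* = 60.0007.
The welfare-loss triangle has base |x_m − x*| and height MEB(x_m) (the vertical gap between SMB and MC is zero at x* and MEB at x_m).
DWL = ½ × 6.3613 × 27.0229 = 85.9504.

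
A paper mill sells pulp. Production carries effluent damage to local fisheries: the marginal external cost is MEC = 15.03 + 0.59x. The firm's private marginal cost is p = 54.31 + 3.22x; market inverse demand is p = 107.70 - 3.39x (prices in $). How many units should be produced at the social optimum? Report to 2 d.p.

x* = 5.33

Social marginal cost = private MC + MEC = 69.34 + 3.81x.
Set SMC = demand: 69.34 + 3.81x = 107.70 - 3.39x → x* = 5.3278.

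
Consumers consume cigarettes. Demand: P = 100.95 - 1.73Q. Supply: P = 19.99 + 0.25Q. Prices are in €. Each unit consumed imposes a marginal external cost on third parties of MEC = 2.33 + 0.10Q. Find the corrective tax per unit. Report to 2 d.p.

Social marginal benefit = demand − MEC = 98.62 - 1.83Q.
Set SMB = MC: 98.62 - 1.83Q = 19.99 + 0.25Q → Q* = 37.8029.
The Pigouvian tax equals MEC at Q*: 2.33 + 0.10×37.8029 = 6.1103.

tax = €6.11 per unit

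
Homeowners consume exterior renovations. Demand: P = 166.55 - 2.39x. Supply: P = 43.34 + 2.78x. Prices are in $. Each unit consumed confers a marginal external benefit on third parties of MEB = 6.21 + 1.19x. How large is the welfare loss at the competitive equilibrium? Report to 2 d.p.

Market equilibrium (private): 43.34 + 2.78x = 166.55 - 2.39x → x_m = 23.8317.
Social marginal benefit = demand + MEB = 172.76 - 1.20x.
Set SMB = MC: 172.76 - 1.20x = 43.34 + 2.78x → x* = 32.5176.
The welfare-loss triangle has base |x_m − x*| and height MEB(x_m) (the vertical gap between SMB and MC is zero at x* and MEB at x_m).
DWL = ½ × 8.6859 × 34.5697 = 150.1345.

DWL = $150.13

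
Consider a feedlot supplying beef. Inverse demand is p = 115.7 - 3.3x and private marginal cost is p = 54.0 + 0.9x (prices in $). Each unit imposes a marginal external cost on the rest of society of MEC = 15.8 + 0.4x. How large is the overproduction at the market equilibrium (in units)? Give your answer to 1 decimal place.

4.7 units

Market equilibrium (private): 54.0 + 0.9x = 115.7 - 3.3x → x_m = 14.6905.
Social marginal cost = private MC + MEC = 69.8 + 1.3x.
Set SMC = demand: 69.8 + 1.3x = 115.7 - 3.3x → x* = 9.9783.
Gap = |14.6905 − 9.9783| = 4.7122.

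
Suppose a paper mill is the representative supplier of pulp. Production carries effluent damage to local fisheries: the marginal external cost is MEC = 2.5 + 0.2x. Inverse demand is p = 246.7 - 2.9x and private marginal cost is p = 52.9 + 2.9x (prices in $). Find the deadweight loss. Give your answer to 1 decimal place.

Market equilibrium (private): 52.9 + 2.9x = 246.7 - 2.9x → x_m = 33.4138.
Social marginal cost = private MC + MEC = 55.4 + 3.1x.
Set SMC = demand: 55.4 + 3.1x = 246.7 - 2.9x → x* = 31.8833.
Between x* and x_m the wedge SMC − demand runs linearly from 0 to MEC(x_m), so the loss is a triangle.
DWL = ½ × 1.5305 × 9.1828 = 7.0271.

DWL = $7.0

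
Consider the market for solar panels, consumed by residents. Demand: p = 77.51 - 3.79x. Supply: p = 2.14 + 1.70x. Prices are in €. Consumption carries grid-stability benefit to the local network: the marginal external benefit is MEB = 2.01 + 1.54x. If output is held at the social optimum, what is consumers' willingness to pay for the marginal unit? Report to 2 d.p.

Social marginal benefit = demand + MEB = 79.52 - 2.25x.
Set SMB = MC: 79.52 - 2.25x = 2.14 + 1.70x → x* = 19.5899.
Consumer price on the demand curve at x*: 77.51 − 3.79×19.5899 = 3.2643.

P = €3.26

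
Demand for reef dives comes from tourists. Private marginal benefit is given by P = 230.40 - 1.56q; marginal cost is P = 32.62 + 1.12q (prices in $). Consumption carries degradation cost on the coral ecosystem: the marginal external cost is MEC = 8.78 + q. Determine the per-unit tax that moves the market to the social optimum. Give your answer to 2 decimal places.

Social marginal benefit = demand − MEC = 221.62 - 2.56q.
Set SMB = MC: 221.62 - 2.56q = 32.62 + 1.12q → q* = 51.3587.
The Pigouvian tax equals MEC at q*: 8.78 + 1.00×51.3587 = 60.1387.

tax = $60.14 per unit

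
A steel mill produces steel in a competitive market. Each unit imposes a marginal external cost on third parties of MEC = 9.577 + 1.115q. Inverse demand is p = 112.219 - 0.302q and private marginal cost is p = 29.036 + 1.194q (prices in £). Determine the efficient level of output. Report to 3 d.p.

Social marginal cost = private MC + MEC = 38.613 + 2.309q.
Set SMC = demand: 38.613 + 2.309q = 112.219 - 0.302q → q* = 28.1907.

q* = 28.191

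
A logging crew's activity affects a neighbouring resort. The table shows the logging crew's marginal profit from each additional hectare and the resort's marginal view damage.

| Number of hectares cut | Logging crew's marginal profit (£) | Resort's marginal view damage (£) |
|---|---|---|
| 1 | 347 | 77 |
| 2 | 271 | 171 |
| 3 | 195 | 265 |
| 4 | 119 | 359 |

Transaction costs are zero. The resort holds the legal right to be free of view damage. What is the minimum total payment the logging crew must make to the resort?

£248

Efficient level: marginal profit ≥ marginal view damage through level 2, so k* = 2.
With the resort holding the right, the logging crew must at least compensate total damage at k*: 77 + 171 = 248.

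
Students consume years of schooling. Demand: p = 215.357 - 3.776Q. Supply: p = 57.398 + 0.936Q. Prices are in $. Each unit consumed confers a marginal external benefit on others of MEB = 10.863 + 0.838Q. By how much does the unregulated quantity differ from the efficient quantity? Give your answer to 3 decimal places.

10.056 units

Market equilibrium (private): 57.398 + 0.936Q = 215.357 - 3.776Q → Q_m = 33.5227.
Social marginal benefit = demand + MEB = 226.220 - 2.938Q.
Set SMB = MC: 226.220 - 2.938Q = 57.398 + 0.936Q → Q* = 43.5782.
Gap = |33.5227 − 43.5782| = 10.0555.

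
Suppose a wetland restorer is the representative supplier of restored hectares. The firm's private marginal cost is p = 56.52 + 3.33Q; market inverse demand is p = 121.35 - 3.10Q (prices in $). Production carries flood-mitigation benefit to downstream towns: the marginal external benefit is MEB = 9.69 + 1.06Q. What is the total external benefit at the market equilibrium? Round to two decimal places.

Market equilibrium (private): 56.52 + 3.33Q = 121.35 - 3.10Q → Q_m = 10.0824.
Total external benefit = ∫₀^{Q_m} (9.69 + 1.06Q) dQ = 9.69×10.0824 + ½×1.06×10.0824² = 151.5755.

$151.58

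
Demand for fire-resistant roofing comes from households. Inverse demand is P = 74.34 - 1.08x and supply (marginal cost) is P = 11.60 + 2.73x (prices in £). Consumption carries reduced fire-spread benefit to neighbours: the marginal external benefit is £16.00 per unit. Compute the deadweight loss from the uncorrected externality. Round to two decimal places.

Market equilibrium (private): 11.60 + 2.73x = 74.34 - 1.08x → x_m = 16.4672.
Social marginal benefit = demand + MEB = 90.34 - 1.08x.
Set SMB = MC: 90.34 - 1.08x = 11.60 + 2.73x → x* = 20.6667.
The welfare-loss triangle has base |x_m − x*| and height MEB(x_m) (the vertical gap between SMB and MC is zero at x* and MEB at x_m).
DWL = ½ × 4.1995 × 16.0000 = 33.5960.

DWL = £33.60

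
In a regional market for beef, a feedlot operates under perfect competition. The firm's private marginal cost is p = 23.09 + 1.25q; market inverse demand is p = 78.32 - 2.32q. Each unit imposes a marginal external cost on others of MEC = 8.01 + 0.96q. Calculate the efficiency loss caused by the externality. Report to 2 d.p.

Market equilibrium (private): 23.09 + 1.25q = 78.32 - 2.32q → q_m = 15.4706.
Social marginal cost = private MC + MEC = 31.10 + 2.21q.
Set SMC = demand: 31.10 + 2.21q = 78.32 - 2.32q → q* = 10.4238.
The loss is the area between SMC and demand from q* to q_m; with linear curves that's a triangle of height MEC(q_m).
DWL = ½ × 5.0468 × 22.8618 = 57.6895.

DWL = 57.69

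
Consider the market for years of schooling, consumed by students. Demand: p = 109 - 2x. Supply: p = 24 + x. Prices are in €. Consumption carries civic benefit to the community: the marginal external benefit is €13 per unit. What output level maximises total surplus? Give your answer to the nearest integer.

x* = 33

Social marginal benefit = demand + MEB = 122 - 2x.
Set SMB = MC: 122 - 2x = 24 + x → x* = 32.6667.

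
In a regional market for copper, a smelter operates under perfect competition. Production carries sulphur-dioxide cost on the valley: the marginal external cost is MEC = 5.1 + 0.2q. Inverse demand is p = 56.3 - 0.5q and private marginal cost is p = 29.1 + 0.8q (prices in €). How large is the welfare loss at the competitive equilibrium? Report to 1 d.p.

DWL = €28.7

Market equilibrium (private): 29.1 + 0.8q = 56.3 - 0.5q → q_m = 20.9231.
Social marginal cost = private MC + MEC = 34.2 + q.
Set SMC = demand: 34.2 + q = 56.3 - 0.5q → q* = 14.7333.
Height of the DWL triangle at q_m is SMC(q_m) − demand(q_m) = MEC(q_m) = 9.2846.
DWL = ½ × 6.1898 × 9.2846 = 28.7349.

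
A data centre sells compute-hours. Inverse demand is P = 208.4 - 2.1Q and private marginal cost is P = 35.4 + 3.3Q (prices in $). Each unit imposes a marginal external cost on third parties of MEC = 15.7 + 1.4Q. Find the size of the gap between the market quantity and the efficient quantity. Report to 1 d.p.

8.9 units

Market equilibrium (private): 35.4 + 3.3Q = 208.4 - 2.1Q → Q_m = 32.0370.
Social marginal cost = private MC + MEC = 51.1 + 4.7Q.
Set SMC = demand: 51.1 + 4.7Q = 208.4 - 2.1Q → Q* = 23.1324.
Gap = |32.0370 − 23.1324| = 8.9046.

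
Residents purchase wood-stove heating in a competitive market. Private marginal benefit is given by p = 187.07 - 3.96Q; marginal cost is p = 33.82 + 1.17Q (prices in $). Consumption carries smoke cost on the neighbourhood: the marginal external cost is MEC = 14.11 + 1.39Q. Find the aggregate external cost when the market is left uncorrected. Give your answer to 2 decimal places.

$1041.74

Market equilibrium (private): 33.82 + 1.17Q = 187.07 - 3.96Q → Q_m = 29.8733.
Total external cost = ∫₀^{Q_m} (14.11 + 1.39Q) dQ = 14.11×29.8733 + ½×1.39×29.8733² = 1041.7400.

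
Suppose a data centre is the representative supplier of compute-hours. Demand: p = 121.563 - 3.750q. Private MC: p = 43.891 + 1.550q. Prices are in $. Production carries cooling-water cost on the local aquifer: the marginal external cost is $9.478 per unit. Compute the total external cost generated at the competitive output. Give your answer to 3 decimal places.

Market equilibrium (private): 43.891 + 1.550q = 121.563 - 3.750q → q_m = 14.6551.
Total external cost = MEC × q_m = 9.478 × 14.6551 = 138.9010.

$138.901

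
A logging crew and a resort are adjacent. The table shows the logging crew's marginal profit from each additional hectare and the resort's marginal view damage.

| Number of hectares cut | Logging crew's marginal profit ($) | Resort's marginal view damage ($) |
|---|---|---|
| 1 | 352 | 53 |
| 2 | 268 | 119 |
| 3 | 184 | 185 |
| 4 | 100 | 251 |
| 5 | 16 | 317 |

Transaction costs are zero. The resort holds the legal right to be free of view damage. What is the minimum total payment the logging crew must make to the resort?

Efficient level: marginal profit ≥ marginal view damage through level 2, so k* = 2.
With the resort holding the right, the logging crew must at least compensate total damage at k*: 53 + 119 = 172.

$172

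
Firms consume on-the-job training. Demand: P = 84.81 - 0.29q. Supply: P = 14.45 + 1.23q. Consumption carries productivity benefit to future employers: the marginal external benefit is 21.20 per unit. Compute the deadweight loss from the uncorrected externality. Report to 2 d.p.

DWL = 147.84

Market equilibrium (private): 14.45 + 1.23q = 84.81 - 0.29q → q_m = 46.2895.
Social marginal benefit = demand + MEB = 106.01 - 0.29q.
Set SMB = MC: 106.01 - 0.29q = 14.45 + 1.23q → q* = 60.2368.
Height of the DWL triangle at q_m is SMB(q_m) − MC(q_m) = MEB(q_m) = 21.2000.
DWL = ½ × 13.9473 × 21.2000 = 147.8414.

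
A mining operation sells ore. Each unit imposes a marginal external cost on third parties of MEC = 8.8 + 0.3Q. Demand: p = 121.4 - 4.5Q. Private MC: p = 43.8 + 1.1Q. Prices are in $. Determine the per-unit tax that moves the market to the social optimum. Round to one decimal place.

Social marginal cost = private MC + MEC = 52.6 + 1.4Q.
Set SMC = demand: 52.6 + 1.4Q = 121.4 - 4.5Q → Q* = 11.6610.
The Pigouvian tax equals MEC at Q*: 8.8 + 0.3×11.6610 = 12.2983.

tax = $12.3 per unit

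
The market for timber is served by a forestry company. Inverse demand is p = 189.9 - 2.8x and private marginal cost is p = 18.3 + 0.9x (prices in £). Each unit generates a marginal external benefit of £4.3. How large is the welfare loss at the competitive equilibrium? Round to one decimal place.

DWL = £2.5

Market equilibrium (private): 18.3 + 0.9x = 189.9 - 2.8x → x_m = 46.3784.
Social marginal cost = private MC − MEB = 14.0 + 0.9x.
Set SMC = demand: 14.0 + 0.9x = 189.9 - 2.8x → x* = 47.5405.
The loss is the area between SMC and demand from x* to x_m; with linear curves that's a triangle of height MEB(x_m).
DWL = ½ × 1.1621 × 4.3000 = 2.4985.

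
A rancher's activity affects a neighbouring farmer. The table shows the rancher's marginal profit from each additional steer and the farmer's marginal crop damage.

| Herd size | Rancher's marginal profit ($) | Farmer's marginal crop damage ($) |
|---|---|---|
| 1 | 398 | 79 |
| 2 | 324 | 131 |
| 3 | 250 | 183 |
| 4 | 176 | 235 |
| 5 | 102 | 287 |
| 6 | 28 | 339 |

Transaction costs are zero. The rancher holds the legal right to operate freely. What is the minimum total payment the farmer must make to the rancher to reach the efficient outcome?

$306

Left alone the rancher would choose level 6 (marginal profit stays positive).
Efficient level: k* = 3 (marginal profit ≥ marginal crop damage through 3).
The farmer must at least cover the rancher's forgone profit from cutting 6→3: 176 + 102 + 28 = 306.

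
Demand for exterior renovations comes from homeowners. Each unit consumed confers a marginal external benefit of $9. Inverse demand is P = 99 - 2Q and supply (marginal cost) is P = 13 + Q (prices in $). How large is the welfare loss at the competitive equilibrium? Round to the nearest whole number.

DWL = $14

Market equilibrium (private): 13 + Q = 99 - 2Q → Q_m = 28.6667.
Social marginal benefit = demand + MEB = 108 - 2Q.
Set SMB = MC: 108 - 2Q = 13 + Q → Q* = 31.6667.
The welfare-loss triangle has base |Q_m − Q*| and height MEB(Q_m) (the vertical gap between SMB and MC is zero at Q* and MEB at Q_m).
DWL = ½ × 3.0000 × 9.0000 = 13.5000.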